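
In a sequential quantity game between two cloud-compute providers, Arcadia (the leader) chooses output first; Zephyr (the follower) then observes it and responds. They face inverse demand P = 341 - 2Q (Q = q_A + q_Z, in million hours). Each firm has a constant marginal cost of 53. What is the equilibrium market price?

Solve by backward induction. Given q_A, the follower Zephyr maximises π_Z = (341 - 2q_A - 2q_Z)q_Z - 53q_Z.
Follower FOC: 288 - 2q_A - 4q_Z = 0, so q_Z(q_A) = (288 - 2q_A)/4.
Arcadia substitutes q_Z(q_A) into its own profit: π_A = q_A(341 - 2q_A - (288 - 2q_A)/2) - 53q_A = (197 - q_A)q_A - 53q_A.
Leader FOC: 144 - 2q_A = 0, so q_A = 72.
Then q_Z = (288 - 2·72)/4 = 36.
Total output Q = 108, so price P = 341 - 2·108 = 125.

125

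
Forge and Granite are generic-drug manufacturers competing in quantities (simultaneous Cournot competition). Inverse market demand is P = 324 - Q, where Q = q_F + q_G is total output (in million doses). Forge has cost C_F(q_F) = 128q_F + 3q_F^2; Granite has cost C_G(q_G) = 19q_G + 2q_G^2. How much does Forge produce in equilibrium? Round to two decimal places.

Forge's profit: π_F = (324 - Q)q_F - (128q_F + 3q_F²). Setting ∂π_F/∂q_F = 0: 196 - 8q_F - (q_G) = 0.
Granite's first-order condition: 305 - 6q_G - (q_F) = 0.
Best responses: q_F = (196 - q_G)/8, q_G = (305 - q_F)/6.
Solving the pair: q_F = 871/47, q_G = 47.7447.

18.53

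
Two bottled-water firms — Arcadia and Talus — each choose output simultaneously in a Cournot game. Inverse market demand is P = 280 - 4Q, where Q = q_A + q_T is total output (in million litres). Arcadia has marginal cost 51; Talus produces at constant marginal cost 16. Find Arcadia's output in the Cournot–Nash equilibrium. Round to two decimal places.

Arcadia's profit: π_A = (280 - 4Q)q_A - (51q_A). Setting ∂π_A/∂q_A = 0: 229 - 8q_A - 4(q_T) = 0.
Talus's first-order condition: 264 - 8q_T - 4(q_A) = 0.
So q_A = (229 - 4q_T)/8 and q_T = (264 - 4q_A)/8.
Solving the pair: q_A = 97/6, q_T = 299/12.

16.17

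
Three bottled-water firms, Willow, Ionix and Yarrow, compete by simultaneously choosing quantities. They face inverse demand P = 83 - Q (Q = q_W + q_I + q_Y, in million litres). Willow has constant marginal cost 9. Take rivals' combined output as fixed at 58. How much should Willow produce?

8

With rivals' combined output fixed at 58, Willow's profit is π_W = (83 - 58 - q_W)q_W - (9q_W) = (25 - q_W)q_W - (9q_W).
∂π_W/∂q_W = 16 - 2q_W = 0, so q_W = 8.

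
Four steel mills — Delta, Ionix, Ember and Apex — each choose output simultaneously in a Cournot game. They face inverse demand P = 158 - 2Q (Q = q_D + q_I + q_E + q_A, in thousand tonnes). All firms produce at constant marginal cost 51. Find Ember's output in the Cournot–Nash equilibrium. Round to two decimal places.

10.70

Each firm earns π_i = (158 - 2Q)q_i - 51q_i.
Setting ∂π_i/∂q_i = 0 with rivals' quantities fixed: 107 - 4q_i - 2·Σ_{j≠i} q_j = 0.
With identical firms every q_j equals q_i, so Σ_{j≠i} q_j = 3q_i and 107 = 10q_i, giving q_i = 107/10.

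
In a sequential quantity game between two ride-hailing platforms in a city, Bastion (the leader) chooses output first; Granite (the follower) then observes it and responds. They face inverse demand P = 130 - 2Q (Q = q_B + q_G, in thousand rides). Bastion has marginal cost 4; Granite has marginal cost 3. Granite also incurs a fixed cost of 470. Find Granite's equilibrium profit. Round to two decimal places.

Solve by backward induction. Given q_B, the follower Granite maximises π_G = (130 - 2q_B - 2q_G)q_G - 3q_G.
Follower FOC: 127 - 2q_B - 4q_G = 0, so q_G(q_B) = (127 - 2q_B)/4.
Bastion substitutes q_G(q_B) into its own profit: π_B = q_B(130 - 2q_B - (127 - 2q_B)/2) - 4q_B = (133/2 - q_B)q_B - 4q_B.
The leader's first-order condition 125/2 - 2q_B = 0 yields q_B = 125/4.
Then q_G = (127 - 2·(125/4))/4 = 129/8.
Price P = 130 - 2·(379/8) = 141/4.
Granite's profit: (141/4 - 3)·(129/8) - 470 = 1601/32.

50.03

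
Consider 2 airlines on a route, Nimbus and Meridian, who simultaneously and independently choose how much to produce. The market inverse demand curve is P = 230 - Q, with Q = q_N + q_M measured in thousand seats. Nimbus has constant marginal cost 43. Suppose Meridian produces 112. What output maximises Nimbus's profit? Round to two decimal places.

With the rival's output fixed at 112, Nimbus's profit is π_N = (230 - 112 - q_N)q_N - (43q_N) = (118 - q_N)q_N - (43q_N).
∂π_N/∂q_N = 75 - 2q_N = 0, so q_N = 75/2.

37.50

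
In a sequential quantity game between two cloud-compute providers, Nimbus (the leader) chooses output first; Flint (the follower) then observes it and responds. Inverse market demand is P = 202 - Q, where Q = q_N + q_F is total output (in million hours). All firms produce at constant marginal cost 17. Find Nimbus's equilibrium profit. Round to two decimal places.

Solve by backward induction. Given q_N, the follower Flint maximises π_F = (202 - q_N - q_F)q_F - 17q_F.
Setting the follower's marginal profit to zero, 185 - q_N - 2q_F = 0, i.e. q_F = (185 - q_N)/2.
Nimbus substitutes q_F(q_N) into its own profit: π_N = q_N(202 - q_N - (185 - q_N)/2) - 17q_N = (219/2 - (1/2)q_N)q_N - 17q_N.
Maximising: ∂π_N/∂q_N = 185/2 - q_N = 0, giving q_N = 185/2.
Then q_F = (185 - 185/2)/2 = 185/4.
Price P = 202 - 555/4 = 253/4.
Nimbus's profit: (253/4 - 17)·(185/2) = 4278.1250.

4278.13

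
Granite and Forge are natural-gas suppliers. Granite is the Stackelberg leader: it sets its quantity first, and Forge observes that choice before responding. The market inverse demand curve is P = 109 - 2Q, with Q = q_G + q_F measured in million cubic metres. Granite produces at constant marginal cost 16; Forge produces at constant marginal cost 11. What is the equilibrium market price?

The follower Forge best-responds to any q_G: π_F = (109 - 2Q)q_F - 11q_F.
Setting the follower's marginal profit to zero, 98 - 2q_G - 4q_F = 0, i.e. q_F = (98 - 2q_G)/4.
Granite substitutes q_F(q_G) into its own profit: π_G = q_G(109 - 2q_G - (98 - 2q_G)/2) - 16q_G = (60 - q_G)q_G - 16q_G.
The leader's first-order condition 44 - 2q_G = 0 yields q_G = 22.
Then q_F = (98 - 2·22)/4 = 27/2.
Total output Q = 71/2, so price P = 109 - 2·(71/2) = 38.

38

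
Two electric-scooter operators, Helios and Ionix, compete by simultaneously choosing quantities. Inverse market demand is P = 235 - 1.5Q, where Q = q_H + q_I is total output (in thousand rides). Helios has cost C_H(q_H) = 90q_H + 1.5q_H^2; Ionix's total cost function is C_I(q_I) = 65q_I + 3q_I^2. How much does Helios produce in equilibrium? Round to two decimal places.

20.29

Helios's profit: π_H = (235 - 1.5Q)q_H - (90q_H + (3/2)q_H²). Setting ∂π_H/∂q_H = 0: 145 - 6q_H - (3/2)(q_I) = 0.
Ionix's profit: π_I = (235 - 1.5Q)q_I - (65q_I + 3q_I²). Setting ∂π_I/∂q_I = 0: 170 - 9q_I - (3/2)(q_H) = 0.
So q_H = (145 - (3/2)q_I)/6 and q_I = (170 - (3/2)q_H)/9.
Substituting one into the other gives q_H = 1400/69 and q_I = 1070/69.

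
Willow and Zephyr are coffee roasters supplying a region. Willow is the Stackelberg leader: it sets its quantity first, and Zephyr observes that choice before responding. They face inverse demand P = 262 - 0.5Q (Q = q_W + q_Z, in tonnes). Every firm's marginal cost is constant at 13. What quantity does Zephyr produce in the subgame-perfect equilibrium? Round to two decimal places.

124.50

The follower Zephyr best-responds to any q_W: π_Z = (262 - 0.5Q)q_Z - 13q_Z.
∂π_Z/∂q_Z = 249 - (1/2)q_W - q_Z = 0 gives the reaction function q_Z = (249 - (1/2)q_W).
The leader anticipates this reaction. Substituting into P = 262 - 0.5Q gives P = 275/2 - (1/4)q_W, so π_W = (275/2 - (1/4)q_W)q_W - 13q_W.
Leader FOC: 249/2 - (1/2)q_W = 0, so q_W = 249.
Then q_Z = (249 - (1/2)·249) = 249/2.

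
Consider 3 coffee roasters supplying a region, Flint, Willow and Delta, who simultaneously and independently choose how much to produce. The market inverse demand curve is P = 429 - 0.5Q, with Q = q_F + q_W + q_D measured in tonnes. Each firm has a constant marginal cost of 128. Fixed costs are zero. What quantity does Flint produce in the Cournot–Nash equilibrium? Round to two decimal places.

150.50

A representative firm's profit is π_i = q_i(429 - 0.5Q) - 128q_i.
First-order condition (treating rivals' output as given): 301 - q_i - (1/2)·Σ_{j≠i} q_j = 0.
By symmetry each firm produces the same amount; substituting Σ_{j≠i} q_j = 2q_i yields q_i = 301/2.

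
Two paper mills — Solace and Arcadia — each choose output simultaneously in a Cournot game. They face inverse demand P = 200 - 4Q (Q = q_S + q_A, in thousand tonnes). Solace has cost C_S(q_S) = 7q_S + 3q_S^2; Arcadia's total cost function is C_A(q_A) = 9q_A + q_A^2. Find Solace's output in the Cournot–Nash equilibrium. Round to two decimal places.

9.40

Solace's profit: π_S = (200 - 4Q)q_S - (7q_S + 3q_S²). Setting ∂π_S/∂q_S = 0: 193 - 14q_S - 4(q_A) = 0.
Arcadia's profit: π_A = (200 - 4Q)q_A - (9q_A + q_A²). Setting ∂π_A/∂q_A = 0: 191 - 10q_A - 4(q_S) = 0.
Best responses: q_S = (193 - 4q_A)/14, q_A = (191 - 4q_S)/10.
Substituting one into the other gives q_S = 583/62 and q_A = 951/62.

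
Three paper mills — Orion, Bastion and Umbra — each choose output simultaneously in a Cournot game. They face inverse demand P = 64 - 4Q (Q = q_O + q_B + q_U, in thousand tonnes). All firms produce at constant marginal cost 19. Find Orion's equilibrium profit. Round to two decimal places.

Each firm earns π_i = (64 - 4Q)q_i - 19q_i.
First-order condition (treating rivals' output as given): 45 - 8q_i - 4·Σ_{j≠i} q_j = 0.
By symmetry each firm produces the same amount; substituting Σ_{j≠i} q_j = 2q_i yields q_i = 45/16.
Price P = 64 - 4·(135/16) = 121/4.
Orion's profit: (121/4 - 19)·(45/16) = 31.6406.

31.64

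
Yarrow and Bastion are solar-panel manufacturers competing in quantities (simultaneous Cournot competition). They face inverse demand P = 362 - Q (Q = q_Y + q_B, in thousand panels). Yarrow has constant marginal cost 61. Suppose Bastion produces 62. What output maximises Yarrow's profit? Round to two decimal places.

119.50

With the rival's output fixed at 62, Yarrow's profit is π_Y = (362 - 62 - q_Y)q_Y - (61q_Y) = (300 - q_Y)q_Y - (61q_Y).
∂π_Y/∂q_Y = 239 - 2q_Y = 0, so q_Y = 239/2.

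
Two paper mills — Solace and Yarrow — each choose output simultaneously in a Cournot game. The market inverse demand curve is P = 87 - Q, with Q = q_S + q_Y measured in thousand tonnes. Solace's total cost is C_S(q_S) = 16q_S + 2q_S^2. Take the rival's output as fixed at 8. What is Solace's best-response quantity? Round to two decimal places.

10.50

With the rival's output fixed at 8, Solace's profit is π_S = (87 - 8 - q_S)q_S - (16q_S + 2q_S²) = (79 - q_S)q_S - (16q_S + 2q_S²).
∂π_S/∂q_S = 63 - 6q_S = 0, so q_S = 21/2.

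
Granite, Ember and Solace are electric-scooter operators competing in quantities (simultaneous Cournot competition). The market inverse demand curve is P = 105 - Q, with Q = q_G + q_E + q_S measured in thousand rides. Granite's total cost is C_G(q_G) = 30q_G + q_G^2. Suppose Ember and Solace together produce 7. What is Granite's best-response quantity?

17

With rivals' combined output fixed at 7, Granite's profit is π_G = (105 - 7 - q_G)q_G - (30q_G + q_G²) = (98 - q_G)q_G - (30q_G + q_G²).
∂π_G/∂q_G = 68 - 4q_G = 0, so q_G = 17.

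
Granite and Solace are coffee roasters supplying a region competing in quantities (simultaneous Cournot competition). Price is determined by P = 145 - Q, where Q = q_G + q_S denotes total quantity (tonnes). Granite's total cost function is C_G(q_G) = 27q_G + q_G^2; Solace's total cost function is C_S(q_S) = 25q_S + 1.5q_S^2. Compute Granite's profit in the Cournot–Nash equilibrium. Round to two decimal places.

1223.82

Granite's profit: π_G = (145 - Q)q_G - (27q_G + q_G²). Setting ∂π_G/∂q_G = 0: 118 - 4q_G - (q_S) = 0.
Solace's profit: π_S = (145 - Q)q_S - (25q_S + (3/2)q_S²). Setting ∂π_S/∂q_S = 0: 120 - 5q_S - (q_G) = 0.
Best responses: q_G = (118 - q_S)/4, q_S = (120 - q_G)/5.
Solving the pair: q_G = 470/19, q_S = 362/19.
Price P = 145 - 832/19 = 1923/19.
Granite's profit: (1923/19)·(470/19) - 27·(470/19) - (470/19)² = 1223.8227.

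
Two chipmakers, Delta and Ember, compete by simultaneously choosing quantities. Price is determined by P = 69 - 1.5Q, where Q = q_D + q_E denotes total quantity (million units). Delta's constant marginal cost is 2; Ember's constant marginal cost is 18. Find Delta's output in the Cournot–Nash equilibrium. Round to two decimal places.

Delta's profit: π_D = (69 - 1.5Q)q_D - (2q_D). Setting ∂π_D/∂q_D = 0: 67 - 3q_D - (3/2)(q_E) = 0.
Ember's first-order condition: 51 - 3q_E - (3/2)(q_D) = 0.
Best responses: q_D = (67 - (3/2)q_E)/3, q_E = (51 - (3/2)q_D)/3.
Substituting one into the other gives q_D = 166/9 and q_E = 70/9.

18.44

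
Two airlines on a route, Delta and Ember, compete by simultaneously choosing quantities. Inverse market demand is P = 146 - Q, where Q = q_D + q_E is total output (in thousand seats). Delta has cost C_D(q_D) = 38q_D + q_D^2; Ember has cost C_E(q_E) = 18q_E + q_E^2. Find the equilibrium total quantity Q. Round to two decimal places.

Delta's profit: π_D = (146 - Q)q_D - (38q_D + q_D²). Setting ∂π_D/∂q_D = 0: 108 - 4q_D - (q_E) = 0.
Ember's first-order condition: 128 - 4q_E - (q_D) = 0.
Best responses: q_D = (108 - q_E)/4, q_E = (128 - q_D)/4.
Solving the pair: q_D = 304/15, q_E = 404/15.
Total output Q = 304/15 + 404/15 = 236/5.

47.20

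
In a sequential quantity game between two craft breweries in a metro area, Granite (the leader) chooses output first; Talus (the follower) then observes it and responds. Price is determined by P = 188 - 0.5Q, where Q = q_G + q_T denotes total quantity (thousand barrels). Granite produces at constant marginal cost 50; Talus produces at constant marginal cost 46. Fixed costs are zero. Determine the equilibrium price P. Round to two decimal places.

Solve by backward induction. Given q_G, the follower Talus maximises π_T = (188 - (1/2)q_G - (1/2)q_T)q_T - 46q_T.
∂π_T/∂q_T = 142 - (1/2)q_G - q_T = 0 gives the reaction function q_T = (142 - (1/2)q_G).
The leader anticipates this reaction. Substituting into P = 188 - 0.5Q gives P = 117 - (1/4)q_G, so π_G = (117 - (1/4)q_G)q_G - 50q_G.
The leader's first-order condition 67 - (1/2)q_G = 0 yields q_G = 134.
Then q_T = (142 - (1/2)·134) = 75.
Total output Q = 209, so price P = 188 - (1/2)·209 = 167/2.

83.50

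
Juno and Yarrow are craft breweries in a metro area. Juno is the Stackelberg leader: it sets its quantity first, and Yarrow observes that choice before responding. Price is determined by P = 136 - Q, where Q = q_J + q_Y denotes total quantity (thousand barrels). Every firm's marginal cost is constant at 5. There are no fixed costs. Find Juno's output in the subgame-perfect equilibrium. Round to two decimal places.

65.50

The follower Yarrow best-responds to any q_J: π_Y = (136 - Q)q_Y - 5q_Y.
Setting the follower's marginal profit to zero, 131 - q_J - 2q_Y = 0, i.e. q_Y = (131 - q_J)/2.
The leader anticipates this reaction. Substituting into P = 136 - Q gives P = 141/2 - (1/2)q_J, so π_J = (141/2 - (1/2)q_J)q_J - 5q_J.
Leader FOC: 131/2 - q_J = 0, so q_J = 131/2.
Then q_Y = (131 - 131/2)/2 = 131/4.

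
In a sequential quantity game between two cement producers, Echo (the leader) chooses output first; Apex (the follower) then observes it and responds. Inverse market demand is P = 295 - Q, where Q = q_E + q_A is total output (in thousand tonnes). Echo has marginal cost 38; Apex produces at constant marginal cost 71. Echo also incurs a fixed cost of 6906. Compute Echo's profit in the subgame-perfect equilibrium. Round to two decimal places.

3606.50

The follower Apex best-responds to any q_E: π_A = (295 - Q)q_A - 71q_A.
∂π_A/∂q_A = 224 - q_E - 2q_A = 0 gives the reaction function q_A = (224 - q_E)/2.
Echo substitutes q_A(q_E) into its own profit: π_E = q_E(295 - q_E - (224 - q_E)/2) - 38q_E = (183 - (1/2)q_E)q_E - 38q_E.
Leader FOC: 145 - q_E = 0, so q_E = 145.
Then q_A = (224 - 145)/2 = 79/2.
Price P = 295 - 369/2 = 221/2.
Echo's profit: (221/2 - 38)·145 - 6906 = 3606.5000.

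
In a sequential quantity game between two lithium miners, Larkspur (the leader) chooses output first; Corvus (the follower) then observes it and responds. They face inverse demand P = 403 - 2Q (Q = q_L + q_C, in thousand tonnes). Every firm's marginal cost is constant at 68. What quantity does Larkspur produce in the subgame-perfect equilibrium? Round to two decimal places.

Solve by backward induction. Given q_L, the follower Corvus maximises π_C = (403 - 2q_L - 2q_C)q_C - 68q_C.
∂π_C/∂q_C = 335 - 2q_L - 4q_C = 0 gives the reaction function q_C = (335 - 2q_L)/4.
Larkspur substitutes q_C(q_L) into its own profit: π_L = q_L(403 - 2q_L - (335 - 2q_L)/2) - 68q_L = (471/2 - q_L)q_L - 68q_L.
Maximising: ∂π_L/∂q_L = 335/2 - 2q_L = 0, giving q_L = 335/4.
Then q_C = (335 - 2·(335/4))/4 = 335/8.

83.75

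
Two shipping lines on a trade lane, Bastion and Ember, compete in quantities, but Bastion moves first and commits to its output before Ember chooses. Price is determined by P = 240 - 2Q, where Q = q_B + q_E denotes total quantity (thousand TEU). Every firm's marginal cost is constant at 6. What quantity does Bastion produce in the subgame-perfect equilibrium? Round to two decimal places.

The follower Ember best-responds to any q_B: π_E = (240 - 2Q)q_E - 6q_E.
∂π_E/∂q_E = 234 - 2q_B - 4q_E = 0 gives the reaction function q_E = (234 - 2q_B)/4.
The leader anticipates this reaction. Substituting into P = 240 - 2Q gives P = 123 - q_B, so π_B = (123 - q_B)q_B - 6q_B.
Leader FOC: 117 - 2q_B = 0, so q_B = 117/2.
Then q_E = (234 - 2·(117/2))/4 = 117/4.

58.50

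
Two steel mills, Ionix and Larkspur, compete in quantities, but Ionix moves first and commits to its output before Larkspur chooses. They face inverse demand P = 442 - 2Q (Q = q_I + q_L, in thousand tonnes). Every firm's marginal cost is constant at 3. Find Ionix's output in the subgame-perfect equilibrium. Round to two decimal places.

109.75

The follower Larkspur best-responds to any q_I: π_L = (442 - 2Q)q_L - 3q_L.
∂π_L/∂q_L = 439 - 2q_I - 4q_L = 0 gives the reaction function q_L = (439 - 2q_I)/4.
Ionix substitutes q_L(q_I) into its own profit: π_I = q_I(442 - 2q_I - (439 - 2q_I)/2) - 3q_I = (445/2 - q_I)q_I - 3q_I.
Leader FOC: 439/2 - 2q_I = 0, so q_I = 439/4.
Then q_L = (439 - 2·(439/4))/4 = 439/8.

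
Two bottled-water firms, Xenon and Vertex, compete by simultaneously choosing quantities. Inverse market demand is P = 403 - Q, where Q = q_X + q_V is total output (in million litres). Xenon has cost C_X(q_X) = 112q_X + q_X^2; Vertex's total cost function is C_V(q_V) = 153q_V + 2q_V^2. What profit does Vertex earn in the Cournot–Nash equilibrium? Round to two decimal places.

Xenon's profit: π_X = (403 - Q)q_X - (112q_X + q_X²). Setting ∂π_X/∂q_X = 0: 291 - 4q_X - (q_V) = 0.
Vertex's profit: π_V = (403 - Q)q_V - (153q_V + 2q_V²). Setting ∂π_V/∂q_V = 0: 250 - 6q_V - (q_X) = 0.
Rearranging gives the reaction functions q_X = (291 - q_V)/4 and q_V = (250 - q_X)/6.
Substituting one into the other gives q_X = 1496/23 and q_V = 709/23.
Price P = 403 - 95.8696 = 307.1304.
Vertex's profit: 307.1304·(709/23) - 153·(709/23) - 2(709/23)² = 2850.7429.

2850.74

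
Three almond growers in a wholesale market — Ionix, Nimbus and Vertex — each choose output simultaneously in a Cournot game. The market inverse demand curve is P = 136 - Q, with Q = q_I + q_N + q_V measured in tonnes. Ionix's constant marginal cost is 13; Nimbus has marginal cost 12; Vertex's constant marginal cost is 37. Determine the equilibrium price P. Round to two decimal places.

49.50

Ionix's profit: π_I = (136 - Q)q_I - (13q_I). Setting ∂π_I/∂q_I = 0: 123 - 2q_I - (q_N + q_V) = 0.
Nimbus's first-order condition: 124 - 2q_N - (q_I + q_V) = 0.
Vertex's first-order condition: 99 - 2q_V - (q_I + q_N) = 0.
Summing all 3 equations gives 346 − 4Q = 0, hence Q = 173/2.
Back-substituting: q_I = (123 − 173/2) = 73/2, q_N = (124 − 173/2) = 75/2, q_V = (99 − 173/2) = 25/2.
Total output Q = 173/2, so price P = 136 - 173/2 = 99/2.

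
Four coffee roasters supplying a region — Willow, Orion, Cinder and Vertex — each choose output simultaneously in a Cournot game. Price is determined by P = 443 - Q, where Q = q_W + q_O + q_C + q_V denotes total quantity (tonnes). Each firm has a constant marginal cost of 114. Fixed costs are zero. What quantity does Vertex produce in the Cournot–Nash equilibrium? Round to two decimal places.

A representative firm's profit is π_i = q_i(443 - Q) - 114q_i.
Setting ∂π_i/∂q_i = 0 with rivals' quantities fixed: 329 - 2q_i - Σ_{j≠i} q_j = 0.
With identical firms every q_j equals q_i, so Σ_{j≠i} q_j = 3q_i and 329 = 5q_i, giving q_i = 329/5.

65.80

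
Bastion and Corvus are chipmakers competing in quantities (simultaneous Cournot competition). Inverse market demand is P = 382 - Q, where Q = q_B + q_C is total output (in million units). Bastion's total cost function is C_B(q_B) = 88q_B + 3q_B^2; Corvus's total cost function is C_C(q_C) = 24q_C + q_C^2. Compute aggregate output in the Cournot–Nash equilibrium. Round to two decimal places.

Bastion's profit: π_B = (382 - Q)q_B - (88q_B + 3q_B²). Setting ∂π_B/∂q_B = 0: 294 - 8q_B - (q_C) = 0.
Corvus's profit: π_C = (382 - Q)q_C - (24q_C + q_C²). Setting ∂π_C/∂q_C = 0: 358 - 4q_C - (q_B) = 0.
So q_B = (294 - q_C)/8 and q_C = (358 - q_B)/4.
Solving the pair: q_B = 818/31, q_C = 82.9032.
Total output Q = 818/31 + 82.9032 = 109.2903.

109.29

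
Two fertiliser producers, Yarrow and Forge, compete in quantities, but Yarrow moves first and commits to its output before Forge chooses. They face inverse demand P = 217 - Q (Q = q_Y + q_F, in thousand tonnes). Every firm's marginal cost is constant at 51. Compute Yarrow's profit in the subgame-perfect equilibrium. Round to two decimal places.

Solve by backward induction. Given q_Y, the follower Forge maximises π_F = (217 - q_Y - q_F)q_F - 51q_F.
Follower FOC: 166 - q_Y - 2q_F = 0, so q_F(q_Y) = (166 - q_Y)/2.
Yarrow substitutes q_F(q_Y) into its own profit: π_Y = q_Y(217 - q_Y - (166 - q_Y)/2) - 51q_Y = (134 - (1/2)q_Y)q_Y - 51q_Y.
Maximising: ∂π_Y/∂q_Y = 83 - q_Y = 0, giving q_Y = 83.
Then q_F = (166 - 83)/2 = 83/2.
Price P = 217 - 249/2 = 185/2.
Yarrow's profit: (185/2 - 51)·83 = 3444.5000.

3444.50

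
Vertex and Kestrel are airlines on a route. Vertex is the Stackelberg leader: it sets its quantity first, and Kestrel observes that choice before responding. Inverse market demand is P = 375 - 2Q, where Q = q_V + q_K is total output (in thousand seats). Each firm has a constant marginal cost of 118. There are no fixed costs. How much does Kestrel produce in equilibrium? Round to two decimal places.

Solve by backward induction. Given q_V, the follower Kestrel maximises π_K = (375 - 2q_V - 2q_K)q_K - 118q_K.
Setting the follower's marginal profit to zero, 257 - 2q_V - 4q_K = 0, i.e. q_K = (257 - 2q_V)/4.
Vertex substitutes q_K(q_V) into its own profit: π_V = q_V(375 - 2q_V - (257 - 2q_V)/2) - 118q_V = (493/2 - q_V)q_V - 118q_V.
Leader FOC: 257/2 - 2q_V = 0, so q_V = 257/4.
Then q_K = (257 - 2·(257/4))/4 = 257/8.

32.13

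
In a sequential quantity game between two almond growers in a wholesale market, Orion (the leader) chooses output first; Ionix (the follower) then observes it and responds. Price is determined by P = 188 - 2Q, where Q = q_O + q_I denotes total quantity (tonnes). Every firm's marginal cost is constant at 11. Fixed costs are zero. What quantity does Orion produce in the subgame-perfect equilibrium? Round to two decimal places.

44.25

The follower Ionix best-responds to any q_O: π_I = (188 - 2Q)q_I - 11q_I.
Follower FOC: 177 - 2q_O - 4q_I = 0, so q_I(q_O) = (177 - 2q_O)/4.
The leader anticipates this reaction. Substituting into P = 188 - 2Q gives P = 199/2 - q_O, so π_O = (199/2 - q_O)q_O - 11q_O.
Maximising: ∂π_O/∂q_O = 177/2 - 2q_O = 0, giving q_O = 177/4.
Then q_I = (177 - 2·(177/4))/4 = 177/8.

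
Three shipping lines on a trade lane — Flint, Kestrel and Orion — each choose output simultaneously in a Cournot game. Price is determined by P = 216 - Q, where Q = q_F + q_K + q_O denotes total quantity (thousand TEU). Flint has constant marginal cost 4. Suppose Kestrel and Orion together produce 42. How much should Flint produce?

With rivals' combined output fixed at 42, Flint's profit is π_F = (216 - 42 - q_F)q_F - (4q_F) = (174 - q_F)q_F - (4q_F).
∂π_F/∂q_F = 170 - 2q_F = 0, so q_F = 85.

85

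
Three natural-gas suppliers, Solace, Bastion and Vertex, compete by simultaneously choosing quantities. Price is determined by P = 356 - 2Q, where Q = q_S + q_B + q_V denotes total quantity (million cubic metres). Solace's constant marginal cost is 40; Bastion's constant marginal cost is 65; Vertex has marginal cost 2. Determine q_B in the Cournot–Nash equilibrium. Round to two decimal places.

Solace's profit: π_S = (356 - 2Q)q_S - (40q_S). Setting ∂π_S/∂q_S = 0: 316 - 4q_S - 2(q_B + q_V) = 0.
Bastion's profit: π_B = (356 - 2Q)q_B - (65q_B). Setting ∂π_B/∂q_B = 0: 291 - 4q_B - 2(q_S + q_V) = 0.
Vertex's profit: π_V = (356 - 2Q)q_V - (2q_V). Setting ∂π_V/∂q_V = 0: 354 - 4q_V - 2(q_S + q_B) = 0.
Summing all 3 equations gives 961 − 8Q = 0, hence Q = 961/8.
Back-substituting: q_S = (316 − 961/4)/2 = 303/8, q_B = (291 − 961/4)/2 = 203/8, q_V = (354 − 961/4)/2 = 455/8.

25.38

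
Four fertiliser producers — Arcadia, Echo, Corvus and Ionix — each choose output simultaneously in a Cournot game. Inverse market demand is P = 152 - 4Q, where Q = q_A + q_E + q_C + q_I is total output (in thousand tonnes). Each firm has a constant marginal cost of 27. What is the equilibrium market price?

52

Each firm earns π_i = (152 - 4Q)q_i - 27q_i.
Setting ∂π_i/∂q_i = 0 with rivals' quantities fixed: 125 - 8q_i - 4·Σ_{j≠i} q_j = 0.
With identical firms every q_j equals q_i, so Σ_{j≠i} q_j = 3q_i and 125 = 20q_i, giving q_i = 25/4.
Total output Q = 25, so price P = 152 - 4·25 = 52.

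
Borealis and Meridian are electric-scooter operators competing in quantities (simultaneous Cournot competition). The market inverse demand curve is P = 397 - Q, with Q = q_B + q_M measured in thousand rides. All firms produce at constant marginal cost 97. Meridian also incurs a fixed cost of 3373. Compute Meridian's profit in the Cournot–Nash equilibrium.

6627

Each firm earns π_i = (397 - Q)q_i - 97q_i.
First-order condition (treating rivals' output as given): 300 - 2q_i - q_j = 0.
By symmetry each firm produces the same amount; substituting q_j = q_i yields q_i = 300/3 = 100.
Price P = 397 - 200 = 197.
Meridian's profit: (197 - 97)·100 - 3373 = 6627.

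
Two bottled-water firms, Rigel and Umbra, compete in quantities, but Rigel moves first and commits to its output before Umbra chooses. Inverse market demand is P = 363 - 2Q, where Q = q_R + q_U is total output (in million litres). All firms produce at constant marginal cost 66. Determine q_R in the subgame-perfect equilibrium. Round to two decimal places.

The follower Umbra best-responds to any q_R: π_U = (363 - 2Q)q_U - 66q_U.
Follower FOC: 297 - 2q_R - 4q_U = 0, so q_U(q_R) = (297 - 2q_R)/4.
Rigel substitutes q_U(q_R) into its own profit: π_R = q_R(363 - 2q_R - (297 - 2q_R)/2) - 66q_R = (429/2 - q_R)q_R - 66q_R.
Maximising: ∂π_R/∂q_R = 297/2 - 2q_R = 0, giving q_R = 297/4.
Then q_U = (297 - 2·(297/4))/4 = 297/8.

74.25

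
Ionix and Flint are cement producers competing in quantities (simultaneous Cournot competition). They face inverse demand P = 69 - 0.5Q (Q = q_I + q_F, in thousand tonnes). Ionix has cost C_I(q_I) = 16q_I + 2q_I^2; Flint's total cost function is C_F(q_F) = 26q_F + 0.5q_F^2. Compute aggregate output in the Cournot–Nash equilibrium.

28

Ionix's profit: π_I = (69 - 0.5Q)q_I - (16q_I + 2q_I²). Setting ∂π_I/∂q_I = 0: 53 - 5q_I - (1/2)(q_F) = 0.
Flint's first-order condition: 43 - 2q_F - (1/2)(q_I) = 0.
Rearranging gives the reaction functions q_I = (53 - (1/2)q_F)/5 and q_F = (43 - (1/2)q_I)/2.
Substituting one into the other gives q_I = 26/3 and q_F = 58/3.
Total output Q = 26/3 + 58/3 = 28.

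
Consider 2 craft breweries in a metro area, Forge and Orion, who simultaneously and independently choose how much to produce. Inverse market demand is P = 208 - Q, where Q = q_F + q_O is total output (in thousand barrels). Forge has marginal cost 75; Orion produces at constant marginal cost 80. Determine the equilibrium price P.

121

Forge's profit: π_F = (208 - Q)q_F - (75q_F). Setting ∂π_F/∂q_F = 0: 133 - 2q_F - (q_O) = 0.
Orion's profit: π_O = (208 - Q)q_O - (80q_O). Setting ∂π_O/∂q_O = 0: 128 - 2q_O - (q_F) = 0.
Best responses: q_F = (133 - q_O)/2, q_O = (128 - q_F)/2.
Solving the pair: q_F = 46, q_O = 41.
Total output Q = 87, so price P = 208 - 87 = 121.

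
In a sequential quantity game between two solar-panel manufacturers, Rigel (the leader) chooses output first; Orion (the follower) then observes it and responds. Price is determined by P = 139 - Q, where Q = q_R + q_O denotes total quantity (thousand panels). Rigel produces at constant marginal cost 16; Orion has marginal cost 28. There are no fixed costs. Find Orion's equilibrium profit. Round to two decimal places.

473.06

The follower Orion best-responds to any q_R: π_O = (139 - Q)q_O - 28q_O.
Follower FOC: 111 - q_R - 2q_O = 0, so q_O(q_R) = (111 - q_R)/2.
The leader anticipates this reaction. Substituting into P = 139 - Q gives P = 167/2 - (1/2)q_R, so π_R = (167/2 - (1/2)q_R)q_R - 16q_R.
Leader FOC: 135/2 - q_R = 0, so q_R = 135/2.
Then q_O = (111 - 135/2)/2 = 87/4.
Price P = 139 - 357/4 = 199/4.
Orion's profit: (199/4 - 28)·(87/4) = 473.0625.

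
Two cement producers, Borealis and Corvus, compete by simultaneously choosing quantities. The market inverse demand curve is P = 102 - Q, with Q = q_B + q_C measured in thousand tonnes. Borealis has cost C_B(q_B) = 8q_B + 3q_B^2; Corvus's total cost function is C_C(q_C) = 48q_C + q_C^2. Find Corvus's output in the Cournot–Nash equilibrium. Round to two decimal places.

10.90

Borealis's profit: π_B = (102 - Q)q_B - (8q_B + 3q_B²). Setting ∂π_B/∂q_B = 0: 94 - 8q_B - (q_C) = 0.
Corvus's first-order condition: 54 - 4q_C - (q_B) = 0.
Best responses: q_B = (94 - q_C)/8, q_C = (54 - q_B)/4.
Substituting one into the other gives q_B = 322/31 and q_C = 338/31.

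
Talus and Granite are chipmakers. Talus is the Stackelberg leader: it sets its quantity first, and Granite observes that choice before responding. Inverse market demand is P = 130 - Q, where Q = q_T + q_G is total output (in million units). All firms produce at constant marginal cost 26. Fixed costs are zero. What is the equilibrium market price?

52

The follower Granite best-responds to any q_T: π_G = (130 - Q)q_G - 26q_G.
Follower FOC: 104 - q_T - 2q_G = 0, so q_G(q_T) = (104 - q_T)/2.
The leader anticipates this reaction. Substituting into P = 130 - Q gives P = 78 - (1/2)q_T, so π_T = (78 - (1/2)q_T)q_T - 26q_T.
Maximising: ∂π_T/∂q_T = 52 - q_T = 0, giving q_T = 52.
Then q_G = (104 - 52)/2 = 26.
Total output Q = 78, so price P = 130 - 78 = 52.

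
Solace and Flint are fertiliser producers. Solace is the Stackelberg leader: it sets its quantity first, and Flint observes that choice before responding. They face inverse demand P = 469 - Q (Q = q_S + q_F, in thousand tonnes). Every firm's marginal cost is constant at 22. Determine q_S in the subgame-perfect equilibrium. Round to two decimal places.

Solve by backward induction. Given q_S, the follower Flint maximises π_F = (469 - q_S - q_F)q_F - 22q_F.
Follower FOC: 447 - q_S - 2q_F = 0, so q_F(q_S) = (447 - q_S)/2.
Solace substitutes q_F(q_S) into its own profit: π_S = q_S(469 - q_S - (447 - q_S)/2) - 22q_S = (491/2 - (1/2)q_S)q_S - 22q_S.
The leader's first-order condition 447/2 - q_S = 0 yields q_S = 447/2.
Then q_F = (447 - 447/2)/2 = 447/4.

223.50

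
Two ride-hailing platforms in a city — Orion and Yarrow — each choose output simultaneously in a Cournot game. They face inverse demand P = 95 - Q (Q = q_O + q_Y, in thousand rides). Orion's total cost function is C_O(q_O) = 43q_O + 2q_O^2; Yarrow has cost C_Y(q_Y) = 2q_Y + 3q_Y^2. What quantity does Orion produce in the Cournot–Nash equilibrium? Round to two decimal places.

Orion's profit: π_O = (95 - Q)q_O - (43q_O + 2q_O²). Setting ∂π_O/∂q_O = 0: 52 - 6q_O - (q_Y) = 0.
Yarrow's profit: π_Y = (95 - Q)q_Y - (2q_Y + 3q_Y²). Setting ∂π_Y/∂q_Y = 0: 93 - 8q_Y - (q_O) = 0.
So q_O = (52 - q_Y)/6 and q_Y = (93 - q_O)/8.
Substituting one into the other gives q_O = 323/47 and q_Y = 506/47.

6.87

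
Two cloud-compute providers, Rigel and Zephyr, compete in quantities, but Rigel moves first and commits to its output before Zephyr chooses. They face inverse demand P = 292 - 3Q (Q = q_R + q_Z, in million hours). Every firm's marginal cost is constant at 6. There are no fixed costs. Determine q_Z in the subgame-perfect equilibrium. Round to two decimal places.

The follower Zephyr best-responds to any q_R: π_Z = (292 - 3Q)q_Z - 6q_Z.
Follower FOC: 286 - 3q_R - 6q_Z = 0, so q_Z(q_R) = (286 - 3q_R)/6.
Rigel substitutes q_Z(q_R) into its own profit: π_R = q_R(292 - 3q_R - (286 - 3q_R)/2) - 6q_R = (149 - (3/2)q_R)q_R - 6q_R.
Leader FOC: 143 - 3q_R = 0, so q_R = 143/3.
Then q_Z = (286 - 3·(143/3))/6 = 143/6.

23.83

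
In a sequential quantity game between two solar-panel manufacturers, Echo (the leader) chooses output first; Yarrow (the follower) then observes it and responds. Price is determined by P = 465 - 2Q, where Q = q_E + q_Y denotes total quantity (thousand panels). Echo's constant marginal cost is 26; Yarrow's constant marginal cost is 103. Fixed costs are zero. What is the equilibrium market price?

155

The follower Yarrow best-responds to any q_E: π_Y = (465 - 2Q)q_Y - 103q_Y.
∂π_Y/∂q_Y = 362 - 2q_E - 4q_Y = 0 gives the reaction function q_Y = (362 - 2q_E)/4.
Echo substitutes q_Y(q_E) into its own profit: π_E = q_E(465 - 2q_E - (362 - 2q_E)/2) - 26q_E = (284 - q_E)q_E - 26q_E.
The leader's first-order condition 258 - 2q_E = 0 yields q_E = 129.
Then q_Y = (362 - 2·129)/4 = 26.
Total output Q = 155, so price P = 465 - 2·155 = 155.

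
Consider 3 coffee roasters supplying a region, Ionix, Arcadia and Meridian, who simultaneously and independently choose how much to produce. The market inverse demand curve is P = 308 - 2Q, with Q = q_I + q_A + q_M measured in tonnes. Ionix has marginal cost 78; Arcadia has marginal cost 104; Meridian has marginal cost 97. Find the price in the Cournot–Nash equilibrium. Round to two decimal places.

Ionix's profit: π_I = (308 - 2Q)q_I - (78q_I). Setting ∂π_I/∂q_I = 0: 230 - 4q_I - 2(q_A + q_M) = 0.
Arcadia's first-order condition: 204 - 4q_A - 2(q_I + q_M) = 0.
Meridian's profit: π_M = (308 - 2Q)q_M - (97q_M). Setting ∂π_M/∂q_M = 0: 211 - 4q_M - 2(q_I + q_A) = 0.
Adding the 3 first-order conditions: 645 − 8Q = 0, so Q = 645/8.
Back-substituting: q_I = (230 − 645/4)/2 = 275/8, q_A = (204 − 645/4)/2 = 171/8, q_M = (211 − 645/4)/2 = 199/8.
Total output Q = 645/8, so price P = 308 - 2·(645/8) = 587/4.

146.75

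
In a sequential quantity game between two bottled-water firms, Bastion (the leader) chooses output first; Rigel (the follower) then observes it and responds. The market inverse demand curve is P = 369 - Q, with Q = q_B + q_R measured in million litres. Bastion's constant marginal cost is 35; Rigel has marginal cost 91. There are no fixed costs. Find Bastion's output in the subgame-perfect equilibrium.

Solve by backward induction. Given q_B, the follower Rigel maximises π_R = (369 - q_B - q_R)q_R - 91q_R.
∂π_R/∂q_R = 278 - q_B - 2q_R = 0 gives the reaction function q_R = (278 - q_B)/2.
The leader anticipates this reaction. Substituting into P = 369 - Q gives P = 230 - (1/2)q_B, so π_B = (230 - (1/2)q_B)q_B - 35q_B.
Maximising: ∂π_B/∂q_B = 195 - q_B = 0, giving q_B = 195.
Then q_R = (278 - 195)/2 = 83/2.

195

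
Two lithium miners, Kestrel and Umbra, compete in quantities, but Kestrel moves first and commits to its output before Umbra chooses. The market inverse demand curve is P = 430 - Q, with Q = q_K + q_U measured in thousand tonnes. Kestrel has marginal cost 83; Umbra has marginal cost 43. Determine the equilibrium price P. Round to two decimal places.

Solve by backward induction. Given q_K, the follower Umbra maximises π_U = (430 - q_K - q_U)q_U - 43q_U.
∂π_U/∂q_U = 387 - q_K - 2q_U = 0 gives the reaction function q_U = (387 - q_K)/2.
Kestrel substitutes q_U(q_K) into its own profit: π_K = q_K(430 - q_K - (387 - q_K)/2) - 83q_K = (473/2 - (1/2)q_K)q_K - 83q_K.
Leader FOC: 307/2 - q_K = 0, so q_K = 307/2.
Then q_U = (387 - 307/2)/2 = 467/4.
Total output Q = 1081/4, so price P = 430 - 1081/4 = 639/4.

159.75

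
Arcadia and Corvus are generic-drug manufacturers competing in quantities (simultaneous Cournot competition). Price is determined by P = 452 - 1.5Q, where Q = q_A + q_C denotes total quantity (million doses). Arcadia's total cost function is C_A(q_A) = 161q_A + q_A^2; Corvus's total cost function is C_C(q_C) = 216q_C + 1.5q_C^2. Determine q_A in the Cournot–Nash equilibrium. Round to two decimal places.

50.16

Arcadia's profit: π_A = (452 - 1.5Q)q_A - (161q_A + q_A²). Setting ∂π_A/∂q_A = 0: 291 - 5q_A - (3/2)(q_C) = 0.
Corvus's first-order condition: 236 - 6q_C - (3/2)(q_A) = 0.
Rearranging gives the reaction functions q_A = (291 - (3/2)q_C)/5 and q_C = (236 - (3/2)q_A)/6.
Solving the pair: q_A = 1856/37, q_C = 26.7928.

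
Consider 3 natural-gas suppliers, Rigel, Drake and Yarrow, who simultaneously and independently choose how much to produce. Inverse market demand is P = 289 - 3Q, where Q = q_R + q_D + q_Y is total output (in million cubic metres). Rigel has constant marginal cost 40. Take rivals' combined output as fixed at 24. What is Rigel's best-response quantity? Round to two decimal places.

With rivals' combined output fixed at 24, Rigel's profit is π_R = (289 - 3·24 - 3q_R)q_R - (40q_R) = (217 - 3q_R)q_R - (40q_R).
∂π_R/∂q_R = 177 - 6q_R = 0, so q_R = 59/2.

29.50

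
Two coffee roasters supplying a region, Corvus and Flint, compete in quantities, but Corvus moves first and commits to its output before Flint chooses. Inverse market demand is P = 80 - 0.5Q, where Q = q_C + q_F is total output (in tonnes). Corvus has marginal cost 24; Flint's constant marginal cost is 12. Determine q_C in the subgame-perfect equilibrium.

44

Solve by backward induction. Given q_C, the follower Flint maximises π_F = (80 - (1/2)q_C - (1/2)q_F)q_F - 12q_F.
Setting the follower's marginal profit to zero, 68 - (1/2)q_C - q_F = 0, i.e. q_F = (68 - (1/2)q_C).
The leader anticipates this reaction. Substituting into P = 80 - 0.5Q gives P = 46 - (1/4)q_C, so π_C = (46 - (1/4)q_C)q_C - 24q_C.
Leader FOC: 22 - (1/2)q_C = 0, so q_C = 44.
Then q_F = (68 - (1/2)·44) = 46.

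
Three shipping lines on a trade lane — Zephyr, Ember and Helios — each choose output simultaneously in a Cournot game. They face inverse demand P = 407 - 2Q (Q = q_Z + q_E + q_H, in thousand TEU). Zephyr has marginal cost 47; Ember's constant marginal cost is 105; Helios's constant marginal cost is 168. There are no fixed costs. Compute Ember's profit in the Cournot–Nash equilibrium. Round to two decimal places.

Zephyr's profit: π_Z = (407 - 2Q)q_Z - (47q_Z). Setting ∂π_Z/∂q_Z = 0: 360 - 4q_Z - 2(q_E + q_H) = 0.
Ember's profit: π_E = (407 - 2Q)q_E - (105q_E). Setting ∂π_E/∂q_E = 0: 302 - 4q_E - 2(q_Z + q_H) = 0.
Helios's first-order condition: 239 - 4q_H - 2(q_Z + q_E) = 0.
Adding the 3 conditions: 901 − 4Q − 4Q = 0, i.e. Q = 901/8.
Back-substituting: q_Z = (360 − 901/4)/2 = 539/8, q_E = (302 − 901/4)/2 = 307/8, q_H = (239 − 901/4)/2 = 55/8.
Price P = 407 - 2·(901/8) = 727/4.
Ember's profit: (727/4 - 105)·(307/8) = 2945.2813.

2945.28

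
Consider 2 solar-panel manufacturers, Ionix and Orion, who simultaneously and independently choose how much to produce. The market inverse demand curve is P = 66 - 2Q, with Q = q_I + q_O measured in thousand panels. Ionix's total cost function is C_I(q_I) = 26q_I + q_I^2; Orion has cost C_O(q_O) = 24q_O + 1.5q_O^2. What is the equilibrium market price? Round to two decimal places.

Ionix's profit: π_I = (66 - 2Q)q_I - (26q_I + q_I²). Setting ∂π_I/∂q_I = 0: 40 - 6q_I - 2(q_O) = 0.
Orion's first-order condition: 42 - 7q_O - 2(q_I) = 0.
Best responses: q_I = (40 - 2q_O)/6, q_O = (42 - 2q_I)/7.
Substituting one into the other gives q_I = 98/19 and q_O = 86/19.
Total output Q = 184/19, so price P = 66 - 2·(184/19) = 886/19.

46.63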